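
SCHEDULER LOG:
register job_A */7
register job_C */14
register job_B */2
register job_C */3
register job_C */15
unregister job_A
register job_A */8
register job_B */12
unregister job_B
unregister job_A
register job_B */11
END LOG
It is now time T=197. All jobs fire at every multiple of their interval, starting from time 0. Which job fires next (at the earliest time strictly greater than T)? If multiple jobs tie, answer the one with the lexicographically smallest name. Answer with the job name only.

Op 1: register job_A */7 -> active={job_A:*/7}
Op 2: register job_C */14 -> active={job_A:*/7, job_C:*/14}
Op 3: register job_B */2 -> active={job_A:*/7, job_B:*/2, job_C:*/14}
Op 4: register job_C */3 -> active={job_A:*/7, job_B:*/2, job_C:*/3}
Op 5: register job_C */15 -> active={job_A:*/7, job_B:*/2, job_C:*/15}
Op 6: unregister job_A -> active={job_B:*/2, job_C:*/15}
Op 7: register job_A */8 -> active={job_A:*/8, job_B:*/2, job_C:*/15}
Op 8: register job_B */12 -> active={job_A:*/8, job_B:*/12, job_C:*/15}
Op 9: unregister job_B -> active={job_A:*/8, job_C:*/15}
Op 10: unregister job_A -> active={job_C:*/15}
Op 11: register job_B */11 -> active={job_B:*/11, job_C:*/15}
  job_B: interval 11, next fire after T=197 is 198
  job_C: interval 15, next fire after T=197 is 210
Earliest = 198, winner (lex tiebreak) = job_B

Answer: job_B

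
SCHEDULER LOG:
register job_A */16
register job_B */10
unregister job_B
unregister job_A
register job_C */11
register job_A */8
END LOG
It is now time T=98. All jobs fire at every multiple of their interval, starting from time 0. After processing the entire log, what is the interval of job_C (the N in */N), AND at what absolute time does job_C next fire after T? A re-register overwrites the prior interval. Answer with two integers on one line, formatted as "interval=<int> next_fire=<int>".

Answer: interval=11 next_fire=99

Derivation:
Op 1: register job_A */16 -> active={job_A:*/16}
Op 2: register job_B */10 -> active={job_A:*/16, job_B:*/10}
Op 3: unregister job_B -> active={job_A:*/16}
Op 4: unregister job_A -> active={}
Op 5: register job_C */11 -> active={job_C:*/11}
Op 6: register job_A */8 -> active={job_A:*/8, job_C:*/11}
Final interval of job_C = 11
Next fire of job_C after T=98: (98//11+1)*11 = 99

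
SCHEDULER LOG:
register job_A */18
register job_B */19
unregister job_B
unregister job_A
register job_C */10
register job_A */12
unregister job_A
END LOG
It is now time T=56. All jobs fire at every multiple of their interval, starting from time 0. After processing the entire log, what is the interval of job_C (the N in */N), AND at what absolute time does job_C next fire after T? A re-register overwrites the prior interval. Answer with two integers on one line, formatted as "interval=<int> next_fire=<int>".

Op 1: register job_A */18 -> active={job_A:*/18}
Op 2: register job_B */19 -> active={job_A:*/18, job_B:*/19}
Op 3: unregister job_B -> active={job_A:*/18}
Op 4: unregister job_A -> active={}
Op 5: register job_C */10 -> active={job_C:*/10}
Op 6: register job_A */12 -> active={job_A:*/12, job_C:*/10}
Op 7: unregister job_A -> active={job_C:*/10}
Final interval of job_C = 10
Next fire of job_C after T=56: (56//10+1)*10 = 60

Answer: interval=10 next_fire=60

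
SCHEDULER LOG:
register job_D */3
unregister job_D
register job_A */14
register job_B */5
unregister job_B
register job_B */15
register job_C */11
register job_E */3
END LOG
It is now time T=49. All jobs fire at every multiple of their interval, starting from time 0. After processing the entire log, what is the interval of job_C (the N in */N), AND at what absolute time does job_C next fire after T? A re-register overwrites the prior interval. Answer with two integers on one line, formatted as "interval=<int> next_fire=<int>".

Op 1: register job_D */3 -> active={job_D:*/3}
Op 2: unregister job_D -> active={}
Op 3: register job_A */14 -> active={job_A:*/14}
Op 4: register job_B */5 -> active={job_A:*/14, job_B:*/5}
Op 5: unregister job_B -> active={job_A:*/14}
Op 6: register job_B */15 -> active={job_A:*/14, job_B:*/15}
Op 7: register job_C */11 -> active={job_A:*/14, job_B:*/15, job_C:*/11}
Op 8: register job_E */3 -> active={job_A:*/14, job_B:*/15, job_C:*/11, job_E:*/3}
Final interval of job_C = 11
Next fire of job_C after T=49: (49//11+1)*11 = 55

Answer: interval=11 next_fire=55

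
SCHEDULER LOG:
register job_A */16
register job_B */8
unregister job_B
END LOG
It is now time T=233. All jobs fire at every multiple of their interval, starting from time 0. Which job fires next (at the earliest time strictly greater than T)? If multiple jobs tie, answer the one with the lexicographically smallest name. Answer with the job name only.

Op 1: register job_A */16 -> active={job_A:*/16}
Op 2: register job_B */8 -> active={job_A:*/16, job_B:*/8}
Op 3: unregister job_B -> active={job_A:*/16}
  job_A: interval 16, next fire after T=233 is 240
Earliest = 240, winner (lex tiebreak) = job_A

Answer: job_A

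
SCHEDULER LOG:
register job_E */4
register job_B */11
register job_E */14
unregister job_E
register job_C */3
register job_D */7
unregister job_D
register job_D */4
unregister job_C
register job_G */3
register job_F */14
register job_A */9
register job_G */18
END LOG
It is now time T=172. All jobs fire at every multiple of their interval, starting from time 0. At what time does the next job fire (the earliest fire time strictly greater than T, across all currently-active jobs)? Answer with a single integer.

Op 1: register job_E */4 -> active={job_E:*/4}
Op 2: register job_B */11 -> active={job_B:*/11, job_E:*/4}
Op 3: register job_E */14 -> active={job_B:*/11, job_E:*/14}
Op 4: unregister job_E -> active={job_B:*/11}
Op 5: register job_C */3 -> active={job_B:*/11, job_C:*/3}
Op 6: register job_D */7 -> active={job_B:*/11, job_C:*/3, job_D:*/7}
Op 7: unregister job_D -> active={job_B:*/11, job_C:*/3}
Op 8: register job_D */4 -> active={job_B:*/11, job_C:*/3, job_D:*/4}
Op 9: unregister job_C -> active={job_B:*/11, job_D:*/4}
Op 10: register job_G */3 -> active={job_B:*/11, job_D:*/4, job_G:*/3}
Op 11: register job_F */14 -> active={job_B:*/11, job_D:*/4, job_F:*/14, job_G:*/3}
Op 12: register job_A */9 -> active={job_A:*/9, job_B:*/11, job_D:*/4, job_F:*/14, job_G:*/3}
Op 13: register job_G */18 -> active={job_A:*/9, job_B:*/11, job_D:*/4, job_F:*/14, job_G:*/18}
  job_A: interval 9, next fire after T=172 is 180
  job_B: interval 11, next fire after T=172 is 176
  job_D: interval 4, next fire after T=172 is 176
  job_F: interval 14, next fire after T=172 is 182
  job_G: interval 18, next fire after T=172 is 180
Earliest fire time = 176 (job job_B)

Answer: 176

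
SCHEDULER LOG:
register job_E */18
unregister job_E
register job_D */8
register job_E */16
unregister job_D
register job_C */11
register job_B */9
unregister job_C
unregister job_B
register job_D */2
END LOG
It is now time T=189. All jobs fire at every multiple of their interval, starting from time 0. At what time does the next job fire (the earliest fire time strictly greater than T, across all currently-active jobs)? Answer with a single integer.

Op 1: register job_E */18 -> active={job_E:*/18}
Op 2: unregister job_E -> active={}
Op 3: register job_D */8 -> active={job_D:*/8}
Op 4: register job_E */16 -> active={job_D:*/8, job_E:*/16}
Op 5: unregister job_D -> active={job_E:*/16}
Op 6: register job_C */11 -> active={job_C:*/11, job_E:*/16}
Op 7: register job_B */9 -> active={job_B:*/9, job_C:*/11, job_E:*/16}
Op 8: unregister job_C -> active={job_B:*/9, job_E:*/16}
Op 9: unregister job_B -> active={job_E:*/16}
Op 10: register job_D */2 -> active={job_D:*/2, job_E:*/16}
  job_D: interval 2, next fire after T=189 is 190
  job_E: interval 16, next fire after T=189 is 192
Earliest fire time = 190 (job job_D)

Answer: 190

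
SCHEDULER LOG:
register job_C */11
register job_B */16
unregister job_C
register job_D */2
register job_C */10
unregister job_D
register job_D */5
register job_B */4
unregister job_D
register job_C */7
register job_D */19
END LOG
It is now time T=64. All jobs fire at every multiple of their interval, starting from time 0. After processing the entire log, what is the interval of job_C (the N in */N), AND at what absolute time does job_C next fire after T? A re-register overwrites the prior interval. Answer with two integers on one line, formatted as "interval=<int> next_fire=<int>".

Answer: interval=7 next_fire=70

Derivation:
Op 1: register job_C */11 -> active={job_C:*/11}
Op 2: register job_B */16 -> active={job_B:*/16, job_C:*/11}
Op 3: unregister job_C -> active={job_B:*/16}
Op 4: register job_D */2 -> active={job_B:*/16, job_D:*/2}
Op 5: register job_C */10 -> active={job_B:*/16, job_C:*/10, job_D:*/2}
Op 6: unregister job_D -> active={job_B:*/16, job_C:*/10}
Op 7: register job_D */5 -> active={job_B:*/16, job_C:*/10, job_D:*/5}
Op 8: register job_B */4 -> active={job_B:*/4, job_C:*/10, job_D:*/5}
Op 9: unregister job_D -> active={job_B:*/4, job_C:*/10}
Op 10: register job_C */7 -> active={job_B:*/4, job_C:*/7}
Op 11: register job_D */19 -> active={job_B:*/4, job_C:*/7, job_D:*/19}
Final interval of job_C = 7
Next fire of job_C after T=64: (64//7+1)*7 = 70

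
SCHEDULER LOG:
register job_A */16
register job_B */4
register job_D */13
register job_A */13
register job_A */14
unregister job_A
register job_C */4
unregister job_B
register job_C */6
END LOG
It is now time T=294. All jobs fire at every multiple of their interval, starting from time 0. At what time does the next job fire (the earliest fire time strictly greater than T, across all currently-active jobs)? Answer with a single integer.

Op 1: register job_A */16 -> active={job_A:*/16}
Op 2: register job_B */4 -> active={job_A:*/16, job_B:*/4}
Op 3: register job_D */13 -> active={job_A:*/16, job_B:*/4, job_D:*/13}
Op 4: register job_A */13 -> active={job_A:*/13, job_B:*/4, job_D:*/13}
Op 5: register job_A */14 -> active={job_A:*/14, job_B:*/4, job_D:*/13}
Op 6: unregister job_A -> active={job_B:*/4, job_D:*/13}
Op 7: register job_C */4 -> active={job_B:*/4, job_C:*/4, job_D:*/13}
Op 8: unregister job_B -> active={job_C:*/4, job_D:*/13}
Op 9: register job_C */6 -> active={job_C:*/6, job_D:*/13}
  job_C: interval 6, next fire after T=294 is 300
  job_D: interval 13, next fire after T=294 is 299
Earliest fire time = 299 (job job_D)

Answer: 299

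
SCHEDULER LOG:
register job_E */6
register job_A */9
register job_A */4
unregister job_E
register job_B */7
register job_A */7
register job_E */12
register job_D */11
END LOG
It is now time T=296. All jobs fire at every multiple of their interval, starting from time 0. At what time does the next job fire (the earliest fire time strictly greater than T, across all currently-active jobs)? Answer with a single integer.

Op 1: register job_E */6 -> active={job_E:*/6}
Op 2: register job_A */9 -> active={job_A:*/9, job_E:*/6}
Op 3: register job_A */4 -> active={job_A:*/4, job_E:*/6}
Op 4: unregister job_E -> active={job_A:*/4}
Op 5: register job_B */7 -> active={job_A:*/4, job_B:*/7}
Op 6: register job_A */7 -> active={job_A:*/7, job_B:*/7}
Op 7: register job_E */12 -> active={job_A:*/7, job_B:*/7, job_E:*/12}
Op 8: register job_D */11 -> active={job_A:*/7, job_B:*/7, job_D:*/11, job_E:*/12}
  job_A: interval 7, next fire after T=296 is 301
  job_B: interval 7, next fire after T=296 is 301
  job_D: interval 11, next fire after T=296 is 297
  job_E: interval 12, next fire after T=296 is 300
Earliest fire time = 297 (job job_D)

Answer: 297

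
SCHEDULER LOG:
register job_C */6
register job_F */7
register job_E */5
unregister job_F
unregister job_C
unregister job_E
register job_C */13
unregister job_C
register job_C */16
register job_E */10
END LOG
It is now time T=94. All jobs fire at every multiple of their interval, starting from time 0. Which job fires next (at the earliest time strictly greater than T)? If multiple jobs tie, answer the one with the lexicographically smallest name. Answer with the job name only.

Answer: job_C

Derivation:
Op 1: register job_C */6 -> active={job_C:*/6}
Op 2: register job_F */7 -> active={job_C:*/6, job_F:*/7}
Op 3: register job_E */5 -> active={job_C:*/6, job_E:*/5, job_F:*/7}
Op 4: unregister job_F -> active={job_C:*/6, job_E:*/5}
Op 5: unregister job_C -> active={job_E:*/5}
Op 6: unregister job_E -> active={}
Op 7: register job_C */13 -> active={job_C:*/13}
Op 8: unregister job_C -> active={}
Op 9: register job_C */16 -> active={job_C:*/16}
Op 10: register job_E */10 -> active={job_C:*/16, job_E:*/10}
  job_C: interval 16, next fire after T=94 is 96
  job_E: interval 10, next fire after T=94 is 100
Earliest = 96, winner (lex tiebreak) = job_C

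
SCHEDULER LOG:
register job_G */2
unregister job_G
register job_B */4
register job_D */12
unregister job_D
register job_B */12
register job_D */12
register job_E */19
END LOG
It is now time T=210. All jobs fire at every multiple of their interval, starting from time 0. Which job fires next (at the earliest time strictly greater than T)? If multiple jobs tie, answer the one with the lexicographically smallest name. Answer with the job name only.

Op 1: register job_G */2 -> active={job_G:*/2}
Op 2: unregister job_G -> active={}
Op 3: register job_B */4 -> active={job_B:*/4}
Op 4: register job_D */12 -> active={job_B:*/4, job_D:*/12}
Op 5: unregister job_D -> active={job_B:*/4}
Op 6: register job_B */12 -> active={job_B:*/12}
Op 7: register job_D */12 -> active={job_B:*/12, job_D:*/12}
Op 8: register job_E */19 -> active={job_B:*/12, job_D:*/12, job_E:*/19}
  job_B: interval 12, next fire after T=210 is 216
  job_D: interval 12, next fire after T=210 is 216
  job_E: interval 19, next fire after T=210 is 228
Earliest = 216, winner (lex tiebreak) = job_B

Answer: job_B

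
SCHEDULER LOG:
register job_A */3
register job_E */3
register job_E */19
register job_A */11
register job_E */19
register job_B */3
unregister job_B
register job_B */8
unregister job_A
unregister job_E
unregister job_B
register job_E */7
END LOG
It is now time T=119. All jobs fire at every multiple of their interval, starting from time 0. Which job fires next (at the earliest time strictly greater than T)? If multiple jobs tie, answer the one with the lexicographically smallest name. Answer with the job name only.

Op 1: register job_A */3 -> active={job_A:*/3}
Op 2: register job_E */3 -> active={job_A:*/3, job_E:*/3}
Op 3: register job_E */19 -> active={job_A:*/3, job_E:*/19}
Op 4: register job_A */11 -> active={job_A:*/11, job_E:*/19}
Op 5: register job_E */19 -> active={job_A:*/11, job_E:*/19}
Op 6: register job_B */3 -> active={job_A:*/11, job_B:*/3, job_E:*/19}
Op 7: unregister job_B -> active={job_A:*/11, job_E:*/19}
Op 8: register job_B */8 -> active={job_A:*/11, job_B:*/8, job_E:*/19}
Op 9: unregister job_A -> active={job_B:*/8, job_E:*/19}
Op 10: unregister job_E -> active={job_B:*/8}
Op 11: unregister job_B -> active={}
Op 12: register job_E */7 -> active={job_E:*/7}
  job_E: interval 7, next fire after T=119 is 126
Earliest = 126, winner (lex tiebreak) = job_E

Answer: job_E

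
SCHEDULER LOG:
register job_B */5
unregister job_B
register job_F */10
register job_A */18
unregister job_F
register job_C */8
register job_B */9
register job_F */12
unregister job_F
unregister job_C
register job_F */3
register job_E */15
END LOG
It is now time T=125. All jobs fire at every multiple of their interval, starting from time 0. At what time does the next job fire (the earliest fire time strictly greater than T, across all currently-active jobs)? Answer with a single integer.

Answer: 126

Derivation:
Op 1: register job_B */5 -> active={job_B:*/5}
Op 2: unregister job_B -> active={}
Op 3: register job_F */10 -> active={job_F:*/10}
Op 4: register job_A */18 -> active={job_A:*/18, job_F:*/10}
Op 5: unregister job_F -> active={job_A:*/18}
Op 6: register job_C */8 -> active={job_A:*/18, job_C:*/8}
Op 7: register job_B */9 -> active={job_A:*/18, job_B:*/9, job_C:*/8}
Op 8: register job_F */12 -> active={job_A:*/18, job_B:*/9, job_C:*/8, job_F:*/12}
Op 9: unregister job_F -> active={job_A:*/18, job_B:*/9, job_C:*/8}
Op 10: unregister job_C -> active={job_A:*/18, job_B:*/9}
Op 11: register job_F */3 -> active={job_A:*/18, job_B:*/9, job_F:*/3}
Op 12: register job_E */15 -> active={job_A:*/18, job_B:*/9, job_E:*/15, job_F:*/3}
  job_A: interval 18, next fire after T=125 is 126
  job_B: interval 9, next fire after T=125 is 126
  job_E: interval 15, next fire after T=125 is 135
  job_F: interval 3, next fire after T=125 is 126
Earliest fire time = 126 (job job_A)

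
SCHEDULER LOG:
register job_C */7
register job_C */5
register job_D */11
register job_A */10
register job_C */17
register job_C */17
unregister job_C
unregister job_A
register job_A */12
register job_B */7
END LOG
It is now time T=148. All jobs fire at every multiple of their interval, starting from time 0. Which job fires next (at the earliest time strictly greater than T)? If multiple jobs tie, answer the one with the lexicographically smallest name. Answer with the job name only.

Op 1: register job_C */7 -> active={job_C:*/7}
Op 2: register job_C */5 -> active={job_C:*/5}
Op 3: register job_D */11 -> active={job_C:*/5, job_D:*/11}
Op 4: register job_A */10 -> active={job_A:*/10, job_C:*/5, job_D:*/11}
Op 5: register job_C */17 -> active={job_A:*/10, job_C:*/17, job_D:*/11}
Op 6: register job_C */17 -> active={job_A:*/10, job_C:*/17, job_D:*/11}
Op 7: unregister job_C -> active={job_A:*/10, job_D:*/11}
Op 8: unregister job_A -> active={job_D:*/11}
Op 9: register job_A */12 -> active={job_A:*/12, job_D:*/11}
Op 10: register job_B */7 -> active={job_A:*/12, job_B:*/7, job_D:*/11}
  job_A: interval 12, next fire after T=148 is 156
  job_B: interval 7, next fire after T=148 is 154
  job_D: interval 11, next fire after T=148 is 154
Earliest = 154, winner (lex tiebreak) = job_B

Answer: job_B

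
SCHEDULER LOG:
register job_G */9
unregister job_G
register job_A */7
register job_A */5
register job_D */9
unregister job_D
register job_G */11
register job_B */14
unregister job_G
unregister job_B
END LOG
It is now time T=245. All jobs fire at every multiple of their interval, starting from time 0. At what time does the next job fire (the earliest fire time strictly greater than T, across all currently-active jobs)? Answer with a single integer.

Op 1: register job_G */9 -> active={job_G:*/9}
Op 2: unregister job_G -> active={}
Op 3: register job_A */7 -> active={job_A:*/7}
Op 4: register job_A */5 -> active={job_A:*/5}
Op 5: register job_D */9 -> active={job_A:*/5, job_D:*/9}
Op 6: unregister job_D -> active={job_A:*/5}
Op 7: register job_G */11 -> active={job_A:*/5, job_G:*/11}
Op 8: register job_B */14 -> active={job_A:*/5, job_B:*/14, job_G:*/11}
Op 9: unregister job_G -> active={job_A:*/5, job_B:*/14}
Op 10: unregister job_B -> active={job_A:*/5}
  job_A: interval 5, next fire after T=245 is 250
Earliest fire time = 250 (job job_A)

Answer: 250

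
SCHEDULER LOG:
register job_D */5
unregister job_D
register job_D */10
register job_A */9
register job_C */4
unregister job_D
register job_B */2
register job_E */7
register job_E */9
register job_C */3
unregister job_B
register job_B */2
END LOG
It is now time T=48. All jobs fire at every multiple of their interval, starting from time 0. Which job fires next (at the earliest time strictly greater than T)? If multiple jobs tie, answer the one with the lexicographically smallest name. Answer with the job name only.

Answer: job_B

Derivation:
Op 1: register job_D */5 -> active={job_D:*/5}
Op 2: unregister job_D -> active={}
Op 3: register job_D */10 -> active={job_D:*/10}
Op 4: register job_A */9 -> active={job_A:*/9, job_D:*/10}
Op 5: register job_C */4 -> active={job_A:*/9, job_C:*/4, job_D:*/10}
Op 6: unregister job_D -> active={job_A:*/9, job_C:*/4}
Op 7: register job_B */2 -> active={job_A:*/9, job_B:*/2, job_C:*/4}
Op 8: register job_E */7 -> active={job_A:*/9, job_B:*/2, job_C:*/4, job_E:*/7}
Op 9: register job_E */9 -> active={job_A:*/9, job_B:*/2, job_C:*/4, job_E:*/9}
Op 10: register job_C */3 -> active={job_A:*/9, job_B:*/2, job_C:*/3, job_E:*/9}
Op 11: unregister job_B -> active={job_A:*/9, job_C:*/3, job_E:*/9}
Op 12: register job_B */2 -> active={job_A:*/9, job_B:*/2, job_C:*/3, job_E:*/9}
  job_A: interval 9, next fire after T=48 is 54
  job_B: interval 2, next fire after T=48 is 50
  job_C: interval 3, next fire after T=48 is 51
  job_E: interval 9, next fire after T=48 is 54
Earliest = 50, winner (lex tiebreak) = job_B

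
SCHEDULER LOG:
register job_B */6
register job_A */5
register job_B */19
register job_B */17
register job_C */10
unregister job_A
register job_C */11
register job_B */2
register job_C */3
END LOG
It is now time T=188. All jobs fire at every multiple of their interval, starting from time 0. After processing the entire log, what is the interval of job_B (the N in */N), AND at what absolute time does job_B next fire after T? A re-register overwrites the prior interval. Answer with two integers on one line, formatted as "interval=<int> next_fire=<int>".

Op 1: register job_B */6 -> active={job_B:*/6}
Op 2: register job_A */5 -> active={job_A:*/5, job_B:*/6}
Op 3: register job_B */19 -> active={job_A:*/5, job_B:*/19}
Op 4: register job_B */17 -> active={job_A:*/5, job_B:*/17}
Op 5: register job_C */10 -> active={job_A:*/5, job_B:*/17, job_C:*/10}
Op 6: unregister job_A -> active={job_B:*/17, job_C:*/10}
Op 7: register job_C */11 -> active={job_B:*/17, job_C:*/11}
Op 8: register job_B */2 -> active={job_B:*/2, job_C:*/11}
Op 9: register job_C */3 -> active={job_B:*/2, job_C:*/3}
Final interval of job_B = 2
Next fire of job_B after T=188: (188//2+1)*2 = 190

Answer: interval=2 next_fire=190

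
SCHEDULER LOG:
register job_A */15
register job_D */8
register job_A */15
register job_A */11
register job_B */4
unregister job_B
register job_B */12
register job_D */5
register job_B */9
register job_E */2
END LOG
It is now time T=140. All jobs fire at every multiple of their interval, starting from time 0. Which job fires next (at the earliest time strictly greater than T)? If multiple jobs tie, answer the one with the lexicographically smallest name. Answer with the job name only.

Op 1: register job_A */15 -> active={job_A:*/15}
Op 2: register job_D */8 -> active={job_A:*/15, job_D:*/8}
Op 3: register job_A */15 -> active={job_A:*/15, job_D:*/8}
Op 4: register job_A */11 -> active={job_A:*/11, job_D:*/8}
Op 5: register job_B */4 -> active={job_A:*/11, job_B:*/4, job_D:*/8}
Op 6: unregister job_B -> active={job_A:*/11, job_D:*/8}
Op 7: register job_B */12 -> active={job_A:*/11, job_B:*/12, job_D:*/8}
Op 8: register job_D */5 -> active={job_A:*/11, job_B:*/12, job_D:*/5}
Op 9: register job_B */9 -> active={job_A:*/11, job_B:*/9, job_D:*/5}
Op 10: register job_E */2 -> active={job_A:*/11, job_B:*/9, job_D:*/5, job_E:*/2}
  job_A: interval 11, next fire after T=140 is 143
  job_B: interval 9, next fire after T=140 is 144
  job_D: interval 5, next fire after T=140 is 145
  job_E: interval 2, next fire after T=140 is 142
Earliest = 142, winner (lex tiebreak) = job_E

Answer: job_E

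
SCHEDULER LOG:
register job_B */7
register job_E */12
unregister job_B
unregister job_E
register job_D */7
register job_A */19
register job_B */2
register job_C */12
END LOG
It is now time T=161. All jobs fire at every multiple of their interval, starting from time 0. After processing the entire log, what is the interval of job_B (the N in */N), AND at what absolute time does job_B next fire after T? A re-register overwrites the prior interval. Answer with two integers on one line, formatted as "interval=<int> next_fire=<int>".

Answer: interval=2 next_fire=162

Derivation:
Op 1: register job_B */7 -> active={job_B:*/7}
Op 2: register job_E */12 -> active={job_B:*/7, job_E:*/12}
Op 3: unregister job_B -> active={job_E:*/12}
Op 4: unregister job_E -> active={}
Op 5: register job_D */7 -> active={job_D:*/7}
Op 6: register job_A */19 -> active={job_A:*/19, job_D:*/7}
Op 7: register job_B */2 -> active={job_A:*/19, job_B:*/2, job_D:*/7}
Op 8: register job_C */12 -> active={job_A:*/19, job_B:*/2, job_C:*/12, job_D:*/7}
Final interval of job_B = 2
Next fire of job_B after T=161: (161//2+1)*2 = 162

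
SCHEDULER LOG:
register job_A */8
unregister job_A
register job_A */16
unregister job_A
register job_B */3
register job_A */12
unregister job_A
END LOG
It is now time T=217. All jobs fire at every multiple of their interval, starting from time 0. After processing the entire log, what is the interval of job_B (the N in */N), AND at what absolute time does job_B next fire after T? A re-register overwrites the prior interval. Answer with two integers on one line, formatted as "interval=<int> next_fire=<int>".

Op 1: register job_A */8 -> active={job_A:*/8}
Op 2: unregister job_A -> active={}
Op 3: register job_A */16 -> active={job_A:*/16}
Op 4: unregister job_A -> active={}
Op 5: register job_B */3 -> active={job_B:*/3}
Op 6: register job_A */12 -> active={job_A:*/12, job_B:*/3}
Op 7: unregister job_A -> active={job_B:*/3}
Final interval of job_B = 3
Next fire of job_B after T=217: (217//3+1)*3 = 219

Answer: interval=3 next_fire=219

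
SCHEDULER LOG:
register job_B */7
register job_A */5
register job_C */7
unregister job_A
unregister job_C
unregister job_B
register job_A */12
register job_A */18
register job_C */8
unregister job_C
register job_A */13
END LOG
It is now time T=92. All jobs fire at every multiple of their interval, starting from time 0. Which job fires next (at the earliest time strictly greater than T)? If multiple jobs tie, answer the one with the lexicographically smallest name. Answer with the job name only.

Op 1: register job_B */7 -> active={job_B:*/7}
Op 2: register job_A */5 -> active={job_A:*/5, job_B:*/7}
Op 3: register job_C */7 -> active={job_A:*/5, job_B:*/7, job_C:*/7}
Op 4: unregister job_A -> active={job_B:*/7, job_C:*/7}
Op 5: unregister job_C -> active={job_B:*/7}
Op 6: unregister job_B -> active={}
Op 7: register job_A */12 -> active={job_A:*/12}
Op 8: register job_A */18 -> active={job_A:*/18}
Op 9: register job_C */8 -> active={job_A:*/18, job_C:*/8}
Op 10: unregister job_C -> active={job_A:*/18}
Op 11: register job_A */13 -> active={job_A:*/13}
  job_A: interval 13, next fire after T=92 is 104
Earliest = 104, winner (lex tiebreak) = job_A

Answer: job_A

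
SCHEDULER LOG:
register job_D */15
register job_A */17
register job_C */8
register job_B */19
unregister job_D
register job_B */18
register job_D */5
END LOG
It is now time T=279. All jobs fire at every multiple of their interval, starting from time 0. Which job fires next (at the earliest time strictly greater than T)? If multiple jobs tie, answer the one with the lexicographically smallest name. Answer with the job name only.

Op 1: register job_D */15 -> active={job_D:*/15}
Op 2: register job_A */17 -> active={job_A:*/17, job_D:*/15}
Op 3: register job_C */8 -> active={job_A:*/17, job_C:*/8, job_D:*/15}
Op 4: register job_B */19 -> active={job_A:*/17, job_B:*/19, job_C:*/8, job_D:*/15}
Op 5: unregister job_D -> active={job_A:*/17, job_B:*/19, job_C:*/8}
Op 6: register job_B */18 -> active={job_A:*/17, job_B:*/18, job_C:*/8}
Op 7: register job_D */5 -> active={job_A:*/17, job_B:*/18, job_C:*/8, job_D:*/5}
  job_A: interval 17, next fire after T=279 is 289
  job_B: interval 18, next fire after T=279 is 288
  job_C: interval 8, next fire after T=279 is 280
  job_D: interval 5, next fire after T=279 is 280
Earliest = 280, winner (lex tiebreak) = job_C

Answer: job_C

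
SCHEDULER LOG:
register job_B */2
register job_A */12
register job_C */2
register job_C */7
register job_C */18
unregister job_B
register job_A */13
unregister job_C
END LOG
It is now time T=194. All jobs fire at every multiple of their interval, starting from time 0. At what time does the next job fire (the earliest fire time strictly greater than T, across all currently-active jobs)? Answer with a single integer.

Answer: 195

Derivation:
Op 1: register job_B */2 -> active={job_B:*/2}
Op 2: register job_A */12 -> active={job_A:*/12, job_B:*/2}
Op 3: register job_C */2 -> active={job_A:*/12, job_B:*/2, job_C:*/2}
Op 4: register job_C */7 -> active={job_A:*/12, job_B:*/2, job_C:*/7}
Op 5: register job_C */18 -> active={job_A:*/12, job_B:*/2, job_C:*/18}
Op 6: unregister job_B -> active={job_A:*/12, job_C:*/18}
Op 7: register job_A */13 -> active={job_A:*/13, job_C:*/18}
Op 8: unregister job_C -> active={job_A:*/13}
  job_A: interval 13, next fire after T=194 is 195
Earliest fire time = 195 (job job_A)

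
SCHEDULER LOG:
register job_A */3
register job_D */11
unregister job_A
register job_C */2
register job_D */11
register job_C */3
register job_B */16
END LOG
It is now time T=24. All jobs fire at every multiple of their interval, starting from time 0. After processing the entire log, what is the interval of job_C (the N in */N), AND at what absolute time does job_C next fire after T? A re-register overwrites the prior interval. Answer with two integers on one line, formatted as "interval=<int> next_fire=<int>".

Answer: interval=3 next_fire=27

Derivation:
Op 1: register job_A */3 -> active={job_A:*/3}
Op 2: register job_D */11 -> active={job_A:*/3, job_D:*/11}
Op 3: unregister job_A -> active={job_D:*/11}
Op 4: register job_C */2 -> active={job_C:*/2, job_D:*/11}
Op 5: register job_D */11 -> active={job_C:*/2, job_D:*/11}
Op 6: register job_C */3 -> active={job_C:*/3, job_D:*/11}
Op 7: register job_B */16 -> active={job_B:*/16, job_C:*/3, job_D:*/11}
Final interval of job_C = 3
Next fire of job_C after T=24: (24//3+1)*3 = 27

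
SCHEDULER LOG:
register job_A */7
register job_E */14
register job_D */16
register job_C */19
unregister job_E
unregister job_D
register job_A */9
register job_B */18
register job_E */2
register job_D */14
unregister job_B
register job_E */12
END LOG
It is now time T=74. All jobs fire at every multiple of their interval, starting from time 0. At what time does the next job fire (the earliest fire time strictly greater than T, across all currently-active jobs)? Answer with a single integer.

Answer: 76

Derivation:
Op 1: register job_A */7 -> active={job_A:*/7}
Op 2: register job_E */14 -> active={job_A:*/7, job_E:*/14}
Op 3: register job_D */16 -> active={job_A:*/7, job_D:*/16, job_E:*/14}
Op 4: register job_C */19 -> active={job_A:*/7, job_C:*/19, job_D:*/16, job_E:*/14}
Op 5: unregister job_E -> active={job_A:*/7, job_C:*/19, job_D:*/16}
Op 6: unregister job_D -> active={job_A:*/7, job_C:*/19}
Op 7: register job_A */9 -> active={job_A:*/9, job_C:*/19}
Op 8: register job_B */18 -> active={job_A:*/9, job_B:*/18, job_C:*/19}
Op 9: register job_E */2 -> active={job_A:*/9, job_B:*/18, job_C:*/19, job_E:*/2}
Op 10: register job_D */14 -> active={job_A:*/9, job_B:*/18, job_C:*/19, job_D:*/14, job_E:*/2}
Op 11: unregister job_B -> active={job_A:*/9, job_C:*/19, job_D:*/14, job_E:*/2}
Op 12: register job_E */12 -> active={job_A:*/9, job_C:*/19, job_D:*/14, job_E:*/12}
  job_A: interval 9, next fire after T=74 is 81
  job_C: interval 19, next fire after T=74 is 76
  job_D: interval 14, next fire after T=74 is 84
  job_E: interval 12, next fire after T=74 is 84
Earliest fire time = 76 (job job_C)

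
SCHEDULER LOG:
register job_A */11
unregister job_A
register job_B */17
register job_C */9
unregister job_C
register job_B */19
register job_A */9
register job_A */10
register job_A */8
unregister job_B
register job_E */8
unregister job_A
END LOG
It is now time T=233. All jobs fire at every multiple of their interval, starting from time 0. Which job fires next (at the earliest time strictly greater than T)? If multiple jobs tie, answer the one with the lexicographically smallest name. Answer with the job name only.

Answer: job_E

Derivation:
Op 1: register job_A */11 -> active={job_A:*/11}
Op 2: unregister job_A -> active={}
Op 3: register job_B */17 -> active={job_B:*/17}
Op 4: register job_C */9 -> active={job_B:*/17, job_C:*/9}
Op 5: unregister job_C -> active={job_B:*/17}
Op 6: register job_B */19 -> active={job_B:*/19}
Op 7: register job_A */9 -> active={job_A:*/9, job_B:*/19}
Op 8: register job_A */10 -> active={job_A:*/10, job_B:*/19}
Op 9: register job_A */8 -> active={job_A:*/8, job_B:*/19}
Op 10: unregister job_B -> active={job_A:*/8}
Op 11: register job_E */8 -> active={job_A:*/8, job_E:*/8}
Op 12: unregister job_A -> active={job_E:*/8}
  job_E: interval 8, next fire after T=233 is 240
Earliest = 240, winner (lex tiebreak) = job_E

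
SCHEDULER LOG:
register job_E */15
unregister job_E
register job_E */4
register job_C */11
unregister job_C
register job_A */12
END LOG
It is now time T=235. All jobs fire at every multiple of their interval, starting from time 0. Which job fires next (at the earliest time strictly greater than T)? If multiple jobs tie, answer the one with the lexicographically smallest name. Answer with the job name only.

Op 1: register job_E */15 -> active={job_E:*/15}
Op 2: unregister job_E -> active={}
Op 3: register job_E */4 -> active={job_E:*/4}
Op 4: register job_C */11 -> active={job_C:*/11, job_E:*/4}
Op 5: unregister job_C -> active={job_E:*/4}
Op 6: register job_A */12 -> active={job_A:*/12, job_E:*/4}
  job_A: interval 12, next fire after T=235 is 240
  job_E: interval 4, next fire after T=235 is 236
Earliest = 236, winner (lex tiebreak) = job_E

Answer: job_E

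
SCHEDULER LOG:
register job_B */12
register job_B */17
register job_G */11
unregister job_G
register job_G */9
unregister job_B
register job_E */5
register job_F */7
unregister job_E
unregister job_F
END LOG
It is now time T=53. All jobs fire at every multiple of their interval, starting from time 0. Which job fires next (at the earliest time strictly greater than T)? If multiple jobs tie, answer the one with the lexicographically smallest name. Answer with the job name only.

Answer: job_G

Derivation:
Op 1: register job_B */12 -> active={job_B:*/12}
Op 2: register job_B */17 -> active={job_B:*/17}
Op 3: register job_G */11 -> active={job_B:*/17, job_G:*/11}
Op 4: unregister job_G -> active={job_B:*/17}
Op 5: register job_G */9 -> active={job_B:*/17, job_G:*/9}
Op 6: unregister job_B -> active={job_G:*/9}
Op 7: register job_E */5 -> active={job_E:*/5, job_G:*/9}
Op 8: register job_F */7 -> active={job_E:*/5, job_F:*/7, job_G:*/9}
Op 9: unregister job_E -> active={job_F:*/7, job_G:*/9}
Op 10: unregister job_F -> active={job_G:*/9}
  job_G: interval 9, next fire after T=53 is 54
Earliest = 54, winner (lex tiebreak) = job_G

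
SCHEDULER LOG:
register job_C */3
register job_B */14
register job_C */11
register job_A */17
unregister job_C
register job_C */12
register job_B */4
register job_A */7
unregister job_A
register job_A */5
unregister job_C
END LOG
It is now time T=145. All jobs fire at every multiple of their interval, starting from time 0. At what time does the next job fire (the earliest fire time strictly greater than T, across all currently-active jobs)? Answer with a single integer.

Answer: 148

Derivation:
Op 1: register job_C */3 -> active={job_C:*/3}
Op 2: register job_B */14 -> active={job_B:*/14, job_C:*/3}
Op 3: register job_C */11 -> active={job_B:*/14, job_C:*/11}
Op 4: register job_A */17 -> active={job_A:*/17, job_B:*/14, job_C:*/11}
Op 5: unregister job_C -> active={job_A:*/17, job_B:*/14}
Op 6: register job_C */12 -> active={job_A:*/17, job_B:*/14, job_C:*/12}
Op 7: register job_B */4 -> active={job_A:*/17, job_B:*/4, job_C:*/12}
Op 8: register job_A */7 -> active={job_A:*/7, job_B:*/4, job_C:*/12}
Op 9: unregister job_A -> active={job_B:*/4, job_C:*/12}
Op 10: register job_A */5 -> active={job_A:*/5, job_B:*/4, job_C:*/12}
Op 11: unregister job_C -> active={job_A:*/5, job_B:*/4}
  job_A: interval 5, next fire after T=145 is 150
  job_B: interval 4, next fire after T=145 is 148
Earliest fire time = 148 (job job_B)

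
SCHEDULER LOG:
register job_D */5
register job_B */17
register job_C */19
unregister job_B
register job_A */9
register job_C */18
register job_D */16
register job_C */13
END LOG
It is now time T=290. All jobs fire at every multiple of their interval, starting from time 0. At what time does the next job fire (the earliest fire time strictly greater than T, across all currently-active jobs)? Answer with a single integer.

Op 1: register job_D */5 -> active={job_D:*/5}
Op 2: register job_B */17 -> active={job_B:*/17, job_D:*/5}
Op 3: register job_C */19 -> active={job_B:*/17, job_C:*/19, job_D:*/5}
Op 4: unregister job_B -> active={job_C:*/19, job_D:*/5}
Op 5: register job_A */9 -> active={job_A:*/9, job_C:*/19, job_D:*/5}
Op 6: register job_C */18 -> active={job_A:*/9, job_C:*/18, job_D:*/5}
Op 7: register job_D */16 -> active={job_A:*/9, job_C:*/18, job_D:*/16}
Op 8: register job_C */13 -> active={job_A:*/9, job_C:*/13, job_D:*/16}
  job_A: interval 9, next fire after T=290 is 297
  job_C: interval 13, next fire after T=290 is 299
  job_D: interval 16, next fire after T=290 is 304
Earliest fire time = 297 (job job_A)

Answer: 297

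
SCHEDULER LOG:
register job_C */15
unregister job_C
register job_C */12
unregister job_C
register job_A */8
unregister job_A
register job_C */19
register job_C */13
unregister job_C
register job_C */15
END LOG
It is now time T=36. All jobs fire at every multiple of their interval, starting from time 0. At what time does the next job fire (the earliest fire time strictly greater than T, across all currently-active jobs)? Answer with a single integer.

Answer: 45

Derivation:
Op 1: register job_C */15 -> active={job_C:*/15}
Op 2: unregister job_C -> active={}
Op 3: register job_C */12 -> active={job_C:*/12}
Op 4: unregister job_C -> active={}
Op 5: register job_A */8 -> active={job_A:*/8}
Op 6: unregister job_A -> active={}
Op 7: register job_C */19 -> active={job_C:*/19}
Op 8: register job_C */13 -> active={job_C:*/13}
Op 9: unregister job_C -> active={}
Op 10: register job_C */15 -> active={job_C:*/15}
  job_C: interval 15, next fire after T=36 is 45
Earliest fire time = 45 (job job_C)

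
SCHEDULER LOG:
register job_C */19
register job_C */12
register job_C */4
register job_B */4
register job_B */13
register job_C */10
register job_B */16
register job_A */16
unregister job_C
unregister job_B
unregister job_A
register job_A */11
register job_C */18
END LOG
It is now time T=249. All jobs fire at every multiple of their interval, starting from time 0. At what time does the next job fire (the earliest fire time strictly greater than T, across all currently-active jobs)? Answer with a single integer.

Answer: 252

Derivation:
Op 1: register job_C */19 -> active={job_C:*/19}
Op 2: register job_C */12 -> active={job_C:*/12}
Op 3: register job_C */4 -> active={job_C:*/4}
Op 4: register job_B */4 -> active={job_B:*/4, job_C:*/4}
Op 5: register job_B */13 -> active={job_B:*/13, job_C:*/4}
Op 6: register job_C */10 -> active={job_B:*/13, job_C:*/10}
Op 7: register job_B */16 -> active={job_B:*/16, job_C:*/10}
Op 8: register job_A */16 -> active={job_A:*/16, job_B:*/16, job_C:*/10}
Op 9: unregister job_C -> active={job_A:*/16, job_B:*/16}
Op 10: unregister job_B -> active={job_A:*/16}
Op 11: unregister job_A -> active={}
Op 12: register job_A */11 -> active={job_A:*/11}
Op 13: register job_C */18 -> active={job_A:*/11, job_C:*/18}
  job_A: interval 11, next fire after T=249 is 253
  job_C: interval 18, next fire after T=249 is 252
Earliest fire time = 252 (job job_C)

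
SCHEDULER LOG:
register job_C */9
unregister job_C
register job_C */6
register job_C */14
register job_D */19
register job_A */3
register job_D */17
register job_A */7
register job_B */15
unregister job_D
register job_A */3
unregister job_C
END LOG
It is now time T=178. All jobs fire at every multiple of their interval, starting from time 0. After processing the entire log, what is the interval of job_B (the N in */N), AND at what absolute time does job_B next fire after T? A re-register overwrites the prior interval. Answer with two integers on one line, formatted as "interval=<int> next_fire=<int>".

Op 1: register job_C */9 -> active={job_C:*/9}
Op 2: unregister job_C -> active={}
Op 3: register job_C */6 -> active={job_C:*/6}
Op 4: register job_C */14 -> active={job_C:*/14}
Op 5: register job_D */19 -> active={job_C:*/14, job_D:*/19}
Op 6: register job_A */3 -> active={job_A:*/3, job_C:*/14, job_D:*/19}
Op 7: register job_D */17 -> active={job_A:*/3, job_C:*/14, job_D:*/17}
Op 8: register job_A */7 -> active={job_A:*/7, job_C:*/14, job_D:*/17}
Op 9: register job_B */15 -> active={job_A:*/7, job_B:*/15, job_C:*/14, job_D:*/17}
Op 10: unregister job_D -> active={job_A:*/7, job_B:*/15, job_C:*/14}
Op 11: register job_A */3 -> active={job_A:*/3, job_B:*/15, job_C:*/14}
Op 12: unregister job_C -> active={job_A:*/3, job_B:*/15}
Final interval of job_B = 15
Next fire of job_B after T=178: (178//15+1)*15 = 180

Answer: interval=15 next_fire=180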